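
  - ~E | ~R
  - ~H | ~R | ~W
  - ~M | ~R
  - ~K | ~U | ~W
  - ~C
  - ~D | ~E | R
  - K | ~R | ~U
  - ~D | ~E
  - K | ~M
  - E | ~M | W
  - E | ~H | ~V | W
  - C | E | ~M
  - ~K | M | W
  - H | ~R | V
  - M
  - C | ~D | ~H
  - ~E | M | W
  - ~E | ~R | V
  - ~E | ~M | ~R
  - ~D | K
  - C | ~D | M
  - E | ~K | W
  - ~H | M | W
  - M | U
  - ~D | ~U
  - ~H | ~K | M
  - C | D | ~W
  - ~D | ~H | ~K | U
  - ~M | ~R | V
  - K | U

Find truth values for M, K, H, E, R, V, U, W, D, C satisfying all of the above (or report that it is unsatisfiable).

Unit clause (~C) forces C = False.
Unit clause (M) forces M = True.
In (~M | ~R) only ~R is left, so R = False.
In (K | ~M) only K is left, so K = True.
In (C | E | ~M) only E is left, so E = True.
In (~D | ~E | R) only ~D is left, so D = False.
In (C | D | ~W) only ~W is left, so W = False.
Set H = True.
Set V = True.
Set U = False.
All clauses satisfied.

M: True, K: True, H: True, E: True, R: False, V: True, U: False, W: False, D: False, C: False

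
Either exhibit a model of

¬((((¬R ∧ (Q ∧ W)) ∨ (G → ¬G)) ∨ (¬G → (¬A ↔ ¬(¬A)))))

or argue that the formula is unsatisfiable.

No satisfying assignment exists.

Case G = True: the formula becomes ¬(((¬R ∧ (Q ∧ W)) ∨ True)) = False.
Case G = False: the formula becomes ¬((True ∨ (¬A ↔ ¬(¬A)))) = False.
Both cases fail — unsatisfiable.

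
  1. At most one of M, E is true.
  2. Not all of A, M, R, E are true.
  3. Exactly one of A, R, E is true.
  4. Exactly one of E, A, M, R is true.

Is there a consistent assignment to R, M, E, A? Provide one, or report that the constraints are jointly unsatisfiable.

R = False, M = False, E = False, A = True

  (1) {M, E}: 0 true — at most one ✓
  (2) {A, M, R, E}: 1/4 true — not all ✓
  (3) {A, R, E}: 1 true — exactly one ✓
  (4) {E, A, M, R}: 1 true — exactly one ✓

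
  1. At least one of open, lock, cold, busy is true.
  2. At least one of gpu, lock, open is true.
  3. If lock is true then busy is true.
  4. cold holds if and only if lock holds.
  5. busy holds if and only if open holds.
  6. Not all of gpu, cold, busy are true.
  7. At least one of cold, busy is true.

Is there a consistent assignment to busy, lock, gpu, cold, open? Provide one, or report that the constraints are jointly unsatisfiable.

busy = True, lock = False, gpu = True, cold = False, open = True

  (1) {open, lock, cold, busy}: 2 true — at least one ✓
  (2) {gpu, lock, open}: 2 true — at least one ✓
  (3) lock=F ⇒ busy: vacuous ✓
  (4) cold=F, lock=F — same ✓
  (5) busy=T, open=T — same ✓
  (6) {gpu, cold, busy}: 2/3 true — not all ✓
  (7) {cold, busy}: 1 true — at least one ✓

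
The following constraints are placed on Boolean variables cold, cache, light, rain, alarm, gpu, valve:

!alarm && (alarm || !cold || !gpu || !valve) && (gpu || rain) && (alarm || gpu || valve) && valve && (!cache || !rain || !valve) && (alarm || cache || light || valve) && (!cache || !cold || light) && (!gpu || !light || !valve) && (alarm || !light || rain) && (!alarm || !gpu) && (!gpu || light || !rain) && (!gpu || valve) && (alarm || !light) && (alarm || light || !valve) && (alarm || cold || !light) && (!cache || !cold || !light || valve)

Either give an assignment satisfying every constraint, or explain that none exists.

Case alarm = True:
  Clause (!alarm) is falsified — contradiction.
Case alarm = False:
  (valve) forces valve = True.
  (alarm || !light) forces light = False.
  Clause (alarm || light || !valve) is falsified — contradiction.
Both cases fail, so the formula is unsatisfiable.

The formula is unsatisfiable.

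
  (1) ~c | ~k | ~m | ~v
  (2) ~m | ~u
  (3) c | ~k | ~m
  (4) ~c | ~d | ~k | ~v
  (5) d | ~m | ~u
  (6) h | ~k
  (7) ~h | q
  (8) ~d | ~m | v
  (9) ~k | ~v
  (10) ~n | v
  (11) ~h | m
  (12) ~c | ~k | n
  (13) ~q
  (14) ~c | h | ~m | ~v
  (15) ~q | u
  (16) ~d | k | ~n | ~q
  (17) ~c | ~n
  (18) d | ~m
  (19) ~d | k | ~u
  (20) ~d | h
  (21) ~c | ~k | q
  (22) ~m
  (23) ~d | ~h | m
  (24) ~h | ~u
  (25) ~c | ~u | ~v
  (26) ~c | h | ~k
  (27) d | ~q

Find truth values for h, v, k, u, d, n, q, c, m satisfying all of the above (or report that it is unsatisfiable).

Unit clause (~q) forces q = False.
Unit clause (~m) forces m = False.
In (~h | q) only ~h is left, so h = False.
In (~d | h) only ~d is left, so d = False.
In (h | ~k) only ~k is left, so k = False.
Set v = True.
Set u = True.
  then (~c | ~u | ~v) forces c = False.
Set n = False.
All clauses satisfied.

h: False; v: True; k: False; u: True; d: False; n: False; q: False; c: False; m: False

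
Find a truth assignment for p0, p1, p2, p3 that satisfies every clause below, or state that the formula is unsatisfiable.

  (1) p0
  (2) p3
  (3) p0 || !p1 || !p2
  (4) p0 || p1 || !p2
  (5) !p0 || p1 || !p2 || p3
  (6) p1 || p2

Unit clause (p0) forces p0 = True.
Unit clause (p3) forces p3 = True.
Set p1 = True.
Set p2 = True.
Check each clause:
  (p0): p0 holds.
  (p3): p3 holds.
  (p0 || !p1 || !p2): p0 holds.
  (p0 || p1 || !p2): p0 holds.
  (!p0 || p1 || !p2 || p3): p1 holds.
  (p1 || p2): p1 holds.
All clauses satisfied.

p0: True, p1: True, p2: True, p3: True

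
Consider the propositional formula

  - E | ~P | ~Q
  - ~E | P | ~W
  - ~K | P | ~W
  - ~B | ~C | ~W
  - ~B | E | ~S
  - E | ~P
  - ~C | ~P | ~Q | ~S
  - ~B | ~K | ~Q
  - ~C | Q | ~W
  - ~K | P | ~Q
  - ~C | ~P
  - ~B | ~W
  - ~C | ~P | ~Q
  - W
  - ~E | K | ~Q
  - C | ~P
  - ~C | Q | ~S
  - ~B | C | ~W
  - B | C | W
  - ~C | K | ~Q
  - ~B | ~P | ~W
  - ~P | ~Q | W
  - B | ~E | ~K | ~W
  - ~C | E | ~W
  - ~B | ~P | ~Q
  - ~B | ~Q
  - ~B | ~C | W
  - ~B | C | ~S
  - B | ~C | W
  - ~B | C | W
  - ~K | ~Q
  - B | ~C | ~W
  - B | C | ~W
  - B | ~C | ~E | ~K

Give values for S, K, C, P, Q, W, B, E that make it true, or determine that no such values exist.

No satisfying assignment exists.

Case W = True:
  (~B | ~W) forces B = False.
  (B | ~C | ~W) forces C = False.
  Clause (B | C | ~W) is falsified — contradiction.
Case W = False:
  Clause (W) is falsified — contradiction.
Both cases fail, so the formula is unsatisfiable.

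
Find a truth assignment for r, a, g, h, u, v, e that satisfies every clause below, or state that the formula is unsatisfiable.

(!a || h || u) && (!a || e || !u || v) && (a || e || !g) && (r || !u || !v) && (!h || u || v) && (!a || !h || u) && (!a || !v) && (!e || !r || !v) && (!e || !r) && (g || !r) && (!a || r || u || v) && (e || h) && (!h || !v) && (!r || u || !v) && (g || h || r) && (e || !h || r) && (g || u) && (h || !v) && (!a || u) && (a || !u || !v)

r: False; a: False; g: True; h: False; u: True; v: False; e: True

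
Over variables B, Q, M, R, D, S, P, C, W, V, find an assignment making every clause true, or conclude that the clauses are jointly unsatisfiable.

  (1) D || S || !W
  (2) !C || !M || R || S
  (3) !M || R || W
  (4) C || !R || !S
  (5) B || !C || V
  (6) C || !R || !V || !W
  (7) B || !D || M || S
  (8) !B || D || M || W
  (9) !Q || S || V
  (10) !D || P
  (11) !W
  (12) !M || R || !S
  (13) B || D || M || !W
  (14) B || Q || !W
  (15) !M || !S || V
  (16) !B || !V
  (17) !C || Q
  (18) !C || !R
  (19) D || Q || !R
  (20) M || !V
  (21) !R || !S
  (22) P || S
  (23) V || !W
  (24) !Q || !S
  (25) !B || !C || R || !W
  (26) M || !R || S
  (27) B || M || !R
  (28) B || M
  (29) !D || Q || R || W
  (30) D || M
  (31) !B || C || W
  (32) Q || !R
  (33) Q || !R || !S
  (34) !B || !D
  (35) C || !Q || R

B = False, Q = True, M = True, R = True, D = False, S = False, P = True, C = False, W = False, V = True

Unit clause (!W) forces W = False.
Try B = True:
  (!B || !V) forces V = False.
  (!B || C || W) forces C = True.
  (!C || Q) forces Q = True.
  (!Q || S || V) forces S = True.
  clause (!Q || !S) is falsified — backtrack.
So B = False.
  then (B || M) forces M = True.
  then (!M || R || W) forces R = True.
  then (!C || !R) forces C = False.
  then (!R || !S) forces S = False.
  then (P || S) forces P = True.
  then (Q || !R) forces Q = True.
  then (!Q || S || V) forces V = True.
Set D = False.
All clauses satisfied.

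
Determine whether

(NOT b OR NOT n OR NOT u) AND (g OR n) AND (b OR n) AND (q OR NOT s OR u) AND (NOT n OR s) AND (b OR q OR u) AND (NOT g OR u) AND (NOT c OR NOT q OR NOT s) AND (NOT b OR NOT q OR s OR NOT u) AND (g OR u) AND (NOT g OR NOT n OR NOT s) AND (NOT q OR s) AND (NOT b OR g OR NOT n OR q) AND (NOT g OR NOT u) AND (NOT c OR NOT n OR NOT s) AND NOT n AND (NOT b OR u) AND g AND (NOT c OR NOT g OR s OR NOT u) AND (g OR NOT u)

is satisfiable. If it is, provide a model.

Case g = True:
  (NOT g OR u) forces u = True.
  Clause (NOT g OR NOT u) is falsified — contradiction.
Case g = False:
  Clause (g) is falsified — contradiction.
Both cases fail, so the formula is unsatisfiable.

UNSATISFIABLE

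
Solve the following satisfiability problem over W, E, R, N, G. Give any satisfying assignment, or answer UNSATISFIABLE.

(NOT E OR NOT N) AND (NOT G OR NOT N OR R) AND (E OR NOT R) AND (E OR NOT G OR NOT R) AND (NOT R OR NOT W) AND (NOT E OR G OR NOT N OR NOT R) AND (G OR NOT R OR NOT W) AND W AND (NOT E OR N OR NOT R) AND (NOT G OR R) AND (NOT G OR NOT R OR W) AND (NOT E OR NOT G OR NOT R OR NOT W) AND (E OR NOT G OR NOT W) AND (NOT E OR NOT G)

W=T; E=F; R=F; N=T; G=F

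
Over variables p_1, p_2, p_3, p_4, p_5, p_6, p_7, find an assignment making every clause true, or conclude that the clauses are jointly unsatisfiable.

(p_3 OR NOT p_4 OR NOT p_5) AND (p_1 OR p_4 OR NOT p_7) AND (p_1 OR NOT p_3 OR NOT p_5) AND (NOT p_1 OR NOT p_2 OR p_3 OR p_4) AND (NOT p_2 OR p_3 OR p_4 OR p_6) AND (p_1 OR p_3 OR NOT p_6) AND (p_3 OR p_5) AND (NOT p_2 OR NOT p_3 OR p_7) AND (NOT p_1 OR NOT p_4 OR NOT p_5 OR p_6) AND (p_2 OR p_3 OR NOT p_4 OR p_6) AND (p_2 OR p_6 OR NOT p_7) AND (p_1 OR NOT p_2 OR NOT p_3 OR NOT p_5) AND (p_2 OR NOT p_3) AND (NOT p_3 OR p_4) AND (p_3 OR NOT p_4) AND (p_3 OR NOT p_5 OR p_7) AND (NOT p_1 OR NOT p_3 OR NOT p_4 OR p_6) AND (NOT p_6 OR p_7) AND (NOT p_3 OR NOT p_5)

Set p_1 = True.
Set p_2 = True.
Try p_3 = False:
  (NOT p_1 OR NOT p_2 OR p_3 OR p_4) forces p_4 = True.
  clause (p_3 OR NOT p_4) is falsified — backtrack.
So p_3 = True.
  then (NOT p_2 OR NOT p_3 OR p_7) forces p_7 = True.
  then (NOT p_3 OR p_4) forces p_4 = True.
  then (NOT p_1 OR NOT p_3 OR NOT p_4 OR p_6) forces p_6 = True.
  then (NOT p_3 OR NOT p_5) forces p_5 = False.
All clauses satisfied.

p_1: True, p_2: True, p_3: True, p_4: True, p_5: False, p_6: True, p_7: True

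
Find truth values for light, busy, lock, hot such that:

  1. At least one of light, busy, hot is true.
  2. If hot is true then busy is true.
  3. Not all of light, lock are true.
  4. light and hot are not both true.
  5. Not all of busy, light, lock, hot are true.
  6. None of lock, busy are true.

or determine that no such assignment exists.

light = True, busy = False, lock = False, hot = False

  (1) {light, busy, hot}: 1 true — at least one ✓
  (2) hot=F ⇒ busy: vacuous ✓
  (3) {light, lock}: 1/2 true — not all ✓
  (4) light=T, hot=F — not both ✓
  (5) {busy, light, lock, hot}: 1/4 true — not all ✓
  (6) {lock, busy}: 0 true — none ✓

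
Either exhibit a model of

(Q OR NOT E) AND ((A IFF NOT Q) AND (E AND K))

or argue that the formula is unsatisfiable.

E = True, K = True, Q = True, A = False

  Q OR NOT E = True
    NOT E = False
  (A IFF NOT Q) AND (E AND K) = True
    A IFF NOT Q = True
      NOT Q = False
    E AND K = True
Both conjuncts True, so the formula holds.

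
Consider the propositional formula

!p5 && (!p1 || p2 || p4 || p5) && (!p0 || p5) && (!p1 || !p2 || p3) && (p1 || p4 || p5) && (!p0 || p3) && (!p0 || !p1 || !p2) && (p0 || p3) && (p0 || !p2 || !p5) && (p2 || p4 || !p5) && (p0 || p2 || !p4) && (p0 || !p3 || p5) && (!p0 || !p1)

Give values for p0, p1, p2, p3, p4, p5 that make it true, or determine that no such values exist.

The formula is unsatisfiable.

Case p5 = True:
  Clause (!p5) is falsified — contradiction.
Case p5 = False:
  (!p0 || p5) forces p0 = False.
  (p0 || p3) forces p3 = True.
  Clause (p0 || !p3 || p5) is falsified — contradiction.
Both cases fail, so the formula is unsatisfiable.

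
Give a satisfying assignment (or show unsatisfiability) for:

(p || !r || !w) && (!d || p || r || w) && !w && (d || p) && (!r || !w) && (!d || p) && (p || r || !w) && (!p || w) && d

Case d = True:
  (!w) forces w = False.
  (!d || p) forces p = True.
  Clause (!p || w) is falsified — contradiction.
Case d = False:
  Clause (d) is falsified — contradiction.
Both cases fail, so the formula is unsatisfiable.

The formula is unsatisfiable.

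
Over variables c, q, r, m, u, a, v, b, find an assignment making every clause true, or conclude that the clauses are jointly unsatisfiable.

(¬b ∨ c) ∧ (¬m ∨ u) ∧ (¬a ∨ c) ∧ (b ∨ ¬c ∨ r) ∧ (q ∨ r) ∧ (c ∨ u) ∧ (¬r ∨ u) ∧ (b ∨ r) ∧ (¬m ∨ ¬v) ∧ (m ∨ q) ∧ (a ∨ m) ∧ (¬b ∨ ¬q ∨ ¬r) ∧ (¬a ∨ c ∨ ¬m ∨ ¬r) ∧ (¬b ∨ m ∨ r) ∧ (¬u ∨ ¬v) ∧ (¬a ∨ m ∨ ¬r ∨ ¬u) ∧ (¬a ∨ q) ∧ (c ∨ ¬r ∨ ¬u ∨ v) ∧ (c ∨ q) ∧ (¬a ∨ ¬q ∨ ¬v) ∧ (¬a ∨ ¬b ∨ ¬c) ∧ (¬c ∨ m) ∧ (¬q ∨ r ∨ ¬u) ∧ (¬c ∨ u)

c=T, q=T, r=T, m=T, u=T, a=T, v=F, b=F

Set c = True.
  then (¬c ∨ m) forces m = True.
  then (¬c ∨ u) forces u = True.
  then (¬m ∨ ¬v) forces v = False.
Set q = True.
  then (¬q ∨ r ∨ ¬u) forces r = True.
  then (¬b ∨ ¬q ∨ ¬r) forces b = False.
Set a = True.
All clauses satisfied.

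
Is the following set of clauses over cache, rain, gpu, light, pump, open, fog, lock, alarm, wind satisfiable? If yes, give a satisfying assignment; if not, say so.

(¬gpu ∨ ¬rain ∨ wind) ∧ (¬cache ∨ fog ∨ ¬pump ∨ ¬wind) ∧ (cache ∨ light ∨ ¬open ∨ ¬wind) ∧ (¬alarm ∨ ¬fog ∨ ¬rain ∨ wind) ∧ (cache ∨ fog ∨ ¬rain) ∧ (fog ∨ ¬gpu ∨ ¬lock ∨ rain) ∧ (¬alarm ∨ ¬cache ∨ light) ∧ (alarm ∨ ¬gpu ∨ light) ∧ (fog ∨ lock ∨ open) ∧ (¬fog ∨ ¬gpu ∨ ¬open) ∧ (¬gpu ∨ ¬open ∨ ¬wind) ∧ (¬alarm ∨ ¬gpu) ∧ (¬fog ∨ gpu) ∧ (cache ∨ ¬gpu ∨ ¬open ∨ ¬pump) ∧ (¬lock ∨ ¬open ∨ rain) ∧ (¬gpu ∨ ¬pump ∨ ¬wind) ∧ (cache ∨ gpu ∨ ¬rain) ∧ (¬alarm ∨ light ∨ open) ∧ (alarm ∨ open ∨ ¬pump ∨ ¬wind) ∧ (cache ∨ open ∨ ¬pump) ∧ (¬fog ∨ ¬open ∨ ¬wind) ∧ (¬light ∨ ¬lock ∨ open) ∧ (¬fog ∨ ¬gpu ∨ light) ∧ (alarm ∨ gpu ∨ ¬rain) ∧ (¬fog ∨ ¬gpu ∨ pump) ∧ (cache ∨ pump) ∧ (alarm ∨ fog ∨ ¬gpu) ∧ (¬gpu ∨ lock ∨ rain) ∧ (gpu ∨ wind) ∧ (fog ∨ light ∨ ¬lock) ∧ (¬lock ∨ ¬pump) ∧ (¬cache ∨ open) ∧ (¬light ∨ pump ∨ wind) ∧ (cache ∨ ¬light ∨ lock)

Set cache = True.
  then (¬cache ∨ open) forces open = True.
Set rain = True.
Try gpu = True:
  (¬gpu ∨ ¬rain ∨ wind) forces wind = True.
  clause (¬gpu ∨ ¬open ∨ ¬wind) is falsified — backtrack.
So gpu = False.
  then (¬fog ∨ gpu) forces fog = False.
  then (alarm ∨ gpu ∨ ¬rain) forces alarm = True.
  then (gpu ∨ wind) forces wind = True.
  then (¬cache ∨ fog ∨ ¬pump ∨ ¬wind) forces pump = False.
  then (¬alarm ∨ ¬cache ∨ light) forces light = True.
Set lock = False.
All clauses satisfied.

cache: True, rain: True, gpu: False, light: True, pump: False, open: True, fog: False, lock: False, alarm: True, wind: True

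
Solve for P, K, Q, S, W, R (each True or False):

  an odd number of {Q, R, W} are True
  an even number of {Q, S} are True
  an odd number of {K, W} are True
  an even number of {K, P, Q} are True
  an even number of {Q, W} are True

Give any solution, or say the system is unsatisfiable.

P: True, K: False, Q: True, S: True, W: True, R: True

{Q, R, W}: 3 true → odd ✓
{Q, S}: 2 true → even ✓
{K, W}: 1 true → odd ✓
{K, P, Q}: 2 true → even ✓
{Q, W}: 2 true → even ✓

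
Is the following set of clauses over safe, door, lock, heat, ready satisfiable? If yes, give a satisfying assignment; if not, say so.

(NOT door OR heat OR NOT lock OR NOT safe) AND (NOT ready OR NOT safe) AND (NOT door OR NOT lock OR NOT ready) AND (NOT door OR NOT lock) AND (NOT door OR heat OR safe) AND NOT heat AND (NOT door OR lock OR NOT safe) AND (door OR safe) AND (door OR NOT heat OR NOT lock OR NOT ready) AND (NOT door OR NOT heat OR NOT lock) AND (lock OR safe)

safe = True; door = False; lock = True; heat = False; ready = False

Unit clause (NOT heat) forces heat = False.
Try safe = False:
  (NOT door OR heat OR safe) forces door = False.
  clause (door OR safe) is falsified — backtrack.
So safe = True.
  then (NOT ready OR NOT safe) forces ready = False.
Set door = False.
Set lock = True.
All clauses satisfied.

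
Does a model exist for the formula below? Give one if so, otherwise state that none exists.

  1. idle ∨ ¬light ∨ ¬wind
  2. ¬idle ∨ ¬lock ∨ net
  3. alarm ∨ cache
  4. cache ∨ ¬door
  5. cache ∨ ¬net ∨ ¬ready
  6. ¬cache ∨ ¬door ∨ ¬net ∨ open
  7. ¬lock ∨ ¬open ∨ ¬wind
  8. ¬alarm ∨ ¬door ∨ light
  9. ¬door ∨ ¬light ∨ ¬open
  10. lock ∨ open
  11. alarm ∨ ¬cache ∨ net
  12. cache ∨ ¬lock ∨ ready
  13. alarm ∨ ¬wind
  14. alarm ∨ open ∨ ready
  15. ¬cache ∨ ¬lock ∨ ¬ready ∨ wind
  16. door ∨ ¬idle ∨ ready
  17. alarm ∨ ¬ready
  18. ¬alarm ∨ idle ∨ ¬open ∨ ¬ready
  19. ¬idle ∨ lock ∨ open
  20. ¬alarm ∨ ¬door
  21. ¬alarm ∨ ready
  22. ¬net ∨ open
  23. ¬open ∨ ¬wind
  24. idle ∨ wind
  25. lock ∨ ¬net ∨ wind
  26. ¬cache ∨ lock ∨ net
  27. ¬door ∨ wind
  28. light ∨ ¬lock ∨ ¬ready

open=T, door=F, ready=T, lock=F, wind=F, idle=T, net=F, light=F, cache=F, alarm=T

Set open = True.
  then (¬open ∨ ¬wind) forces wind = False.
  then (idle ∨ wind) forces idle = True.
  then (¬door ∨ wind) forces door = False.
  then (door ∨ ¬idle ∨ ready) forces ready = True.
  then (alarm ∨ ¬ready) forces alarm = True.
Try lock = True:
  (¬idle ∨ ¬lock ∨ net) forces net = True.
  (cache ∨ ¬net ∨ ¬ready) forces cache = True.
  clause (¬cache ∨ ¬lock ∨ ¬ready ∨ wind) is falsified — backtrack.
So lock = False.
  then (lock ∨ ¬net ∨ wind) forces net = False.
  then (¬cache ∨ lock ∨ net) forces cache = False.
Set light = False.
All clauses satisfied.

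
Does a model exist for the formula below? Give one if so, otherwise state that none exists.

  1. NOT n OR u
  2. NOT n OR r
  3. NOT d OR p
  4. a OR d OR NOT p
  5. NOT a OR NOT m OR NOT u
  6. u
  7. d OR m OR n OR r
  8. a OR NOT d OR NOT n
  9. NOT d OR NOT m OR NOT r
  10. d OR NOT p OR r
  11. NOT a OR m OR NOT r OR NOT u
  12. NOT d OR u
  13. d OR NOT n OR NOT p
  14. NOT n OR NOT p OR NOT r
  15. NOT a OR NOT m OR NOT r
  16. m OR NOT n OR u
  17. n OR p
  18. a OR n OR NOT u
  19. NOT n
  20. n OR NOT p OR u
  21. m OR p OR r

p = True; u = True; m = False; n = False; a = True; r = False; d = True

Unit clause (u) forces u = True.
Unit clause (NOT n) forces n = False.
In (n OR p) only p is left, so p = True.
In (a OR n OR NOT u) only a is left, so a = True.
In (NOT a OR NOT m OR NOT u) only NOT m is left, so m = False.
In (NOT a OR m OR NOT r OR NOT u) only NOT r is left, so r = False.
In (d OR m OR n OR r) only d is left, so d = True.
All clauses satisfied.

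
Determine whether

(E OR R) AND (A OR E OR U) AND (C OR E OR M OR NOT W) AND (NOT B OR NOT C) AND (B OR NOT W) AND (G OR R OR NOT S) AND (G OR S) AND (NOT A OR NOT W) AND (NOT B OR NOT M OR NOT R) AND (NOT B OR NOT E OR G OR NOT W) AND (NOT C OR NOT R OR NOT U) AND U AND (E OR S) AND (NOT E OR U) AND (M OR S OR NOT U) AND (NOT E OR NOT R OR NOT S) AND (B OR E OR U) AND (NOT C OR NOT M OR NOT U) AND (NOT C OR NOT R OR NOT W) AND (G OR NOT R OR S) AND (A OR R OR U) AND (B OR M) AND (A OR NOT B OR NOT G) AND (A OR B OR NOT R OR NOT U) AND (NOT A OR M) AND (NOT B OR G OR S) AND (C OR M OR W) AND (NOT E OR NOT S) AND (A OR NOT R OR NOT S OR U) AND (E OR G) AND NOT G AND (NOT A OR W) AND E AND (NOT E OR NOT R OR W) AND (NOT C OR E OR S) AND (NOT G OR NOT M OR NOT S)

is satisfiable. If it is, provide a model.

Unsatisfiable

Case E = True:
  (U) forces U = True.
  (NOT E OR NOT S) forces S = False.
  (G OR S) forces G = True.
  Clause (NOT G) is falsified — contradiction.
Case E = False:
  Clause (E) is falsified — contradiction.
Both cases fail, so the formula is unsatisfiable.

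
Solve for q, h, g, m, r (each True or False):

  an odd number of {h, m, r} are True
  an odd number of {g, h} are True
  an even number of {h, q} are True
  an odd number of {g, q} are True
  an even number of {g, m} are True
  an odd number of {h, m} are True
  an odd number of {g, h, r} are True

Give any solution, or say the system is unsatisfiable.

q = False, h = False, g = True, m = True, r = False

{h, m, r}: 1 true → odd ✓
{g, h}: 1 true → odd ✓
{h, q}: 0 true → even ✓
{g, q}: 1 true → odd ✓
{g, m}: 2 true → even ✓
{h, m}: 1 true → odd ✓
{g, h, r}: 1 true → odd ✓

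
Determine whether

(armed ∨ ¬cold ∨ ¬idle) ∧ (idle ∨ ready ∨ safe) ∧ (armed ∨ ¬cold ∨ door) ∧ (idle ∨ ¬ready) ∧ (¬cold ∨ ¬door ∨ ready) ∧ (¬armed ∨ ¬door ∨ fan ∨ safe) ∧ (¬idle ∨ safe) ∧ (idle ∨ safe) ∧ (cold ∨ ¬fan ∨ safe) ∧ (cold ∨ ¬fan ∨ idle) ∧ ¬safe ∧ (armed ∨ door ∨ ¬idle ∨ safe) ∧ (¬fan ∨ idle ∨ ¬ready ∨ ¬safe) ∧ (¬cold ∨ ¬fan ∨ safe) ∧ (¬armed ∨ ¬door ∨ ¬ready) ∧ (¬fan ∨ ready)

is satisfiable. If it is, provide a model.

No satisfying assignment exists.

Case safe = True:
  Clause (¬safe) is falsified — contradiction.
Case safe = False:
  (¬idle ∨ safe) forces idle = False.
  Clause (idle ∨ safe) is falsified — contradiction.
Both cases fail, so the formula is unsatisfiable.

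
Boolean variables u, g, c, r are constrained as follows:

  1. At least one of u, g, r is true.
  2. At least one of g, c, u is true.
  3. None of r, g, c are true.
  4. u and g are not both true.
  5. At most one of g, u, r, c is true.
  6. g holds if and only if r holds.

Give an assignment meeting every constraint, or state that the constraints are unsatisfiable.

u = True, g = False, c = False, r = False

  (1) {u, g, r}: 1 true — at least one ✓
  (2) {g, c, u}: 1 true — at least one ✓
  (3) {r, g, c}: 0 true — none ✓
  (4) u=T, g=F — not both ✓
  (5) {g, u, r, c}: 1 true — at most one ✓
  (6) g=F, r=F — same ✓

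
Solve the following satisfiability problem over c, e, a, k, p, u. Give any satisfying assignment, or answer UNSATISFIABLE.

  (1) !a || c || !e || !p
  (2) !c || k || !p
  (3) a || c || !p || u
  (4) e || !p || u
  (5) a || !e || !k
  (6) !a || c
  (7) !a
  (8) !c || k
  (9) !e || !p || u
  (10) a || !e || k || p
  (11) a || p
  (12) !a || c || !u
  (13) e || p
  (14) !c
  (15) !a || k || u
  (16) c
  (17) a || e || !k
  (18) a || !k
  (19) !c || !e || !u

Unsatisfiable — no assignment works.

Case c = True:
  Clause (!c) is falsified — contradiction.
Case c = False:
  Clause (c) is falsified — contradiction.
Both cases fail, so the formula is unsatisfiable.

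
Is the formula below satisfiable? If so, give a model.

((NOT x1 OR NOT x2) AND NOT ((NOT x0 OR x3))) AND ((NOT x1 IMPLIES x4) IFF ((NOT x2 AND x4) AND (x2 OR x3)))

x0: True, x1: False, x2: True, x3: False, x4: False

  (NOT x1 OR NOT x2) AND NOT ((NOT x0 OR x3)) = True
    NOT x1 OR NOT x2 = True
      NOT x1 = True
      NOT x2 = False
    NOT ((NOT x0 OR x3)) = True
      NOT x0 OR x3 = False
        NOT x0 = False
  (NOT x1 IMPLIES x4) IFF ((NOT x2 AND x4) AND (x2 OR x3)) = True
    NOT x1 IMPLIES x4 = False
      NOT x1 = True
    (NOT x2 AND x4) AND (x2 OR x3) = False
      NOT x2 AND x4 = False
        NOT x2 = False
      x2 OR x3 = True
Both conjuncts True, so the formula holds.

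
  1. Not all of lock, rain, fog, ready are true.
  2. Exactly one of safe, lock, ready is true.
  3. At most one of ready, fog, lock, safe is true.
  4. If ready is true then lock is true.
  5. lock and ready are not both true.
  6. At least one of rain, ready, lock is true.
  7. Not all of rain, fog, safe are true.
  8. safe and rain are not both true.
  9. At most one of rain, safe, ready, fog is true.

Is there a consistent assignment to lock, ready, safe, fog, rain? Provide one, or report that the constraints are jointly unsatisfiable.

lock=T, ready=F, safe=F, fog=F, rain=T

  (1) {lock, rain, fog, ready}: 2/4 true — not all ✓
  (2) {safe, lock, ready}: 1 true — exactly one ✓
  (3) {ready, fog, lock, safe}: 1 true — at most one ✓
  (4) ready=F ⇒ lock: vacuous ✓
  (5) lock=T, ready=F — not both ✓
  (6) {rain, ready, lock}: 2 true — at least one ✓
  (7) {rain, fog, safe}: 1/3 true — not all ✓
  (8) safe=F, rain=T — not both ✓
  (9) {rain, safe, ready, fog}: 1 true — at most one ✓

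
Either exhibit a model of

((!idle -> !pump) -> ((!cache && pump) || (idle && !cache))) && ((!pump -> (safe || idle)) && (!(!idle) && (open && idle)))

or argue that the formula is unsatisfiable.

idle=T; pump=T; open=T; safe=F; cache=F

  (!idle -> !pump) -> ((!cache && pump) || (idle && !cache)) = True
    !idle -> !pump = True
      !idle = False
      !pump = False
    (!cache && pump) || (idle && !cache) = True
      !cache && pump = True
        !cache = True
      idle && !cache = True
        !cache = True
  (!pump -> (safe || idle)) && (!(!idle) && (open && idle)) = True
    !pump -> (safe || idle) = True
      !pump = False
      safe || idle = True
    !(!idle) && (open && idle) = True
      !(!idle) = True
        !idle = False
      open && idle = True
Both conjuncts True, so the formula holds.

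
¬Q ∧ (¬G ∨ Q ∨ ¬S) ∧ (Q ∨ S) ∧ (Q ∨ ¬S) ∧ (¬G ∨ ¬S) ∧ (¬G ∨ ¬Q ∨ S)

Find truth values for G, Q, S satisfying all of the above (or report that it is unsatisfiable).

No satisfying assignment exists.

Case Q = True:
  Clause (¬Q) is falsified — contradiction.
Case Q = False:
  (Q ∨ S) forces S = True.
  Clause (Q ∨ ¬S) is falsified — contradiction.
Both cases fail, so the formula is unsatisfiable.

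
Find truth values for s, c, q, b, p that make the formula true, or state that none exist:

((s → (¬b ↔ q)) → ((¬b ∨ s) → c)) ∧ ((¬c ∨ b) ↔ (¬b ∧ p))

s: True, c: True, q: True, b: False, p: False

  (s → (¬b ↔ q)) → ((¬b ∨ s) → c) = True
    s → (¬b ↔ q) = True
      ¬b ↔ q = True
        ¬b = True
    (¬b ∨ s) → c = True
      ¬b ∨ s = True
        ¬b = True
  (¬c ∨ b) ↔ (¬b ∧ p) = True
    ¬c ∨ b = False
      ¬c = False
    ¬b ∧ p = False
      ¬b = True
Both conjuncts True, so the formula holds.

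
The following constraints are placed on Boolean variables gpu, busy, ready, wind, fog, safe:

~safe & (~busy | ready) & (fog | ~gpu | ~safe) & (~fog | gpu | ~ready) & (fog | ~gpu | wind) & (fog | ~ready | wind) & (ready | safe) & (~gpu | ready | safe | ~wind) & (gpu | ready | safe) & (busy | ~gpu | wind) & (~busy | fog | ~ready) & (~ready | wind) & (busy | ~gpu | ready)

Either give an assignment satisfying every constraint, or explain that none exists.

Unit clause (~safe) forces safe = False.
In (ready | safe) only ready is left, so ready = True.
In (~ready | wind) only wind is left, so wind = True.
Set gpu = True.
Set busy = False.
Set fog = False.
All clauses satisfied.

gpu = True, busy = False, ready = True, wind = True, fog = False, safe = False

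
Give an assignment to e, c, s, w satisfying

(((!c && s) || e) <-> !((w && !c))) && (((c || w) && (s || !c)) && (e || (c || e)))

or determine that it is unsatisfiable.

e: True, c: True, s: True, w: False

  ((!c && s) || e) <-> !((w && !c)) = True
    (!c && s) || e = True
      !c && s = False
        !c = False
    !((w && !c)) = True
      w && !c = False
        !c = False
  ((c || w) && (s || !c)) && (e || (c || e)) = True
    (c || w) && (s || !c) = True
      c || w = True
      s || !c = True
        !c = False
    e || (c || e) = True
      c || e = True
Both conjuncts True, so the formula holds.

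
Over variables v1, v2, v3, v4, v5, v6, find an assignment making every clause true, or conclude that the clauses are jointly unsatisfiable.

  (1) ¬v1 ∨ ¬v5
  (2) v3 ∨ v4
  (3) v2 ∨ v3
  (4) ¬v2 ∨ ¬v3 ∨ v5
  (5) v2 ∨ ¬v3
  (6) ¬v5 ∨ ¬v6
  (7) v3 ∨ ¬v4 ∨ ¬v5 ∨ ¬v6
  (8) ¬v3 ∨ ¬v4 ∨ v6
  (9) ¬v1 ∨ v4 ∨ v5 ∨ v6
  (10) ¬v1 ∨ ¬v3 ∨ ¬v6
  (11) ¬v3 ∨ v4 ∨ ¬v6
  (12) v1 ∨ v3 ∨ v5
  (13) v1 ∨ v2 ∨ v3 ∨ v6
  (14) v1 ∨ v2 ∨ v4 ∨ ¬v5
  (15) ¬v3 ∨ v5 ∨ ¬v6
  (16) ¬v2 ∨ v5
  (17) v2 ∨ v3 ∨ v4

v1: False, v2: True, v3: False, v4: True, v5: True, v6: False

Try v1 = True:
  (¬v1 ∨ ¬v5) forces v5 = False.
  (¬v2 ∨ v5) forces v2 = False.
  (v2 ∨ v3) forces v3 = True.
  clause (v2 ∨ ¬v3) is falsified — backtrack.
So v1 = False.
Try v2 = False:
  (v2 ∨ v3) forces v3 = True.
  clause (v2 ∨ ¬v3) is falsified — backtrack.
So v2 = True.
  then (¬v2 ∨ v5) forces v5 = True.
  then (¬v5 ∨ ¬v6) forces v6 = False.
Set v3 = False.
  then (v3 ∨ v4) forces v4 = True.
All clauses satisfied.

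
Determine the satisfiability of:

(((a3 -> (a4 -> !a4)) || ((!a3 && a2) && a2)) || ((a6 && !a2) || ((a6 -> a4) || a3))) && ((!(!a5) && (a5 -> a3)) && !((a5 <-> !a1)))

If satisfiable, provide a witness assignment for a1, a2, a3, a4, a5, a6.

a1=T; a2=F; a3=T; a4=F; a5=T; a6=F

  ((a3 -> (a4 -> !a4)) || ((!a3 && a2) && a2)) || ((a6 && !a2) || ((a6 -> a4) || a3)) = True
    (a3 -> (a4 -> !a4)) || ((!a3 && a2) && a2) = True
      a3 -> (a4 -> !a4) = True
        a4 -> !a4 = True
          !a4 = True
      (!a3 && a2) && a2 = False
        !a3 && a2 = False
          !a3 = False
    (a6 && !a2) || ((a6 -> a4) || a3) = True
      a6 && !a2 = False
        !a2 = True
      (a6 -> a4) || a3 = True
        a6 -> a4 = True
  (!(!a5) && (a5 -> a3)) && !((a5 <-> !a1)) = True
    !(!a5) && (a5 -> a3) = True
      !(!a5) = True
        !a5 = False
      a5 -> a3 = True
    !((a5 <-> !a1)) = True
      a5 <-> !a1 = False
        !a1 = False
Both conjuncts True, so the formula holds.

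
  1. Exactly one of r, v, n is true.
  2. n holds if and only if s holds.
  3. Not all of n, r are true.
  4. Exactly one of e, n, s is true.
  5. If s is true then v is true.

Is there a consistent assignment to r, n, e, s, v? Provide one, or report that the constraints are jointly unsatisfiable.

r = False, n = False, e = True, s = False, v = True

  (1) {r, v, n}: 1 true — exactly one ✓
  (2) n=F, s=F — same ✓
  (3) {n, r}: 0/2 true — not all ✓
  (4) {e, n, s}: 1 true — exactly one ✓
  (5) s=F ⇒ v: vacuous ✓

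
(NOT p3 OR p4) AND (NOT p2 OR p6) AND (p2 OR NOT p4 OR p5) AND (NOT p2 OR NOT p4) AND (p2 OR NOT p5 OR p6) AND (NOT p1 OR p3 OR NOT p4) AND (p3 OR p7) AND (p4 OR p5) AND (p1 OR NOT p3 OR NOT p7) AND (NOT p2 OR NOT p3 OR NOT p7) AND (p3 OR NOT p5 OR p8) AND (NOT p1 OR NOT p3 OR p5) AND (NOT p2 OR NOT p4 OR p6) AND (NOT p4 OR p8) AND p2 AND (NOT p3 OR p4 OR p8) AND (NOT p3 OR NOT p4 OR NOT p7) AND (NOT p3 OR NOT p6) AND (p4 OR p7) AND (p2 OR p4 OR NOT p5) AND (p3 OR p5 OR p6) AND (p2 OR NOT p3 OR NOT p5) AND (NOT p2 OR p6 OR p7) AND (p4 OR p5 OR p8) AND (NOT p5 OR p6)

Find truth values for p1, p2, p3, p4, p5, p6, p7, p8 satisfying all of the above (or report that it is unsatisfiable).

Unit clause (p2) forces p2 = True.
In (NOT p2 OR p6) only p6 is left, so p6 = True.
In (NOT p2 OR NOT p4) only NOT p4 is left, so p4 = False.
In (p4 OR p5) only p5 is left, so p5 = True.
In (NOT p3 OR NOT p6) only NOT p3 is left, so p3 = False.
In (p4 OR p7) only p7 is left, so p7 = True.
In (p3 OR NOT p5 OR p8) only p8 is left, so p8 = True.
Set p1 = True.
All clauses satisfied.

p1 = True, p2 = True, p3 = False, p4 = False, p5 = True, p6 = True, p7 = True, p8 = True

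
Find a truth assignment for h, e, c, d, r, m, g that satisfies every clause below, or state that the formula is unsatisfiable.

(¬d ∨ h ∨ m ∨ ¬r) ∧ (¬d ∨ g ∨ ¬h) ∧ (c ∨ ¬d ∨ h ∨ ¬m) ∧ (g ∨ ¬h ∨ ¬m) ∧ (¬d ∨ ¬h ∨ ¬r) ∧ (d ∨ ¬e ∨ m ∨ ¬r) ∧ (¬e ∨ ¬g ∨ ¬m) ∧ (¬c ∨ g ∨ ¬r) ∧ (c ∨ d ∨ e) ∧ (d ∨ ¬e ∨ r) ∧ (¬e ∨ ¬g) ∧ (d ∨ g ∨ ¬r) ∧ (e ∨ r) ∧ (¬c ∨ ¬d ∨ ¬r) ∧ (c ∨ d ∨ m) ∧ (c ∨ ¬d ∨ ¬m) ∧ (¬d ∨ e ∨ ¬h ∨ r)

h = False, e = False, c = True, d = False, r = True, m = False, g = True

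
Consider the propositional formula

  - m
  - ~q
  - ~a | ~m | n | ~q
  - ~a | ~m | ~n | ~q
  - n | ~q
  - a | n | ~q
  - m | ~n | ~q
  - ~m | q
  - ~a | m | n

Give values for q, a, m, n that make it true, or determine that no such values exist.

Case q = True:
  Clause (~q) is falsified — contradiction.
Case q = False:
  (m) forces m = True.
  Clause (~m | q) is falsified — contradiction.
Both cases fail, so the formula is unsatisfiable.

Unsatisfiable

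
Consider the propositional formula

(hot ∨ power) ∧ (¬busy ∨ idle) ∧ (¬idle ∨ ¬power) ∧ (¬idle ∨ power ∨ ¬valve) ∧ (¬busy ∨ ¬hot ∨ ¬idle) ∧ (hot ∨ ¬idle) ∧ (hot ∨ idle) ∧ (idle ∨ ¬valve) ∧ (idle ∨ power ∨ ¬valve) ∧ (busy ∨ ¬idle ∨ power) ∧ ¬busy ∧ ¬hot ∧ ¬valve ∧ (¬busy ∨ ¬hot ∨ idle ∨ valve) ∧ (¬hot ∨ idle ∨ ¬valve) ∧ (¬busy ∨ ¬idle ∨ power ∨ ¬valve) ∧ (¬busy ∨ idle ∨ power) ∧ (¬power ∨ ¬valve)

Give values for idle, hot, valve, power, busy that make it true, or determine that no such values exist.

Case hot = True:
  Clause (¬hot) is falsified — contradiction.
Case hot = False:
  (hot ∨ power) forces power = True.
  (¬idle ∨ ¬power) forces idle = False.
  Clause (hot ∨ idle) is falsified — contradiction.
Both cases fail, so the formula is unsatisfiable.

No satisfying assignment exists.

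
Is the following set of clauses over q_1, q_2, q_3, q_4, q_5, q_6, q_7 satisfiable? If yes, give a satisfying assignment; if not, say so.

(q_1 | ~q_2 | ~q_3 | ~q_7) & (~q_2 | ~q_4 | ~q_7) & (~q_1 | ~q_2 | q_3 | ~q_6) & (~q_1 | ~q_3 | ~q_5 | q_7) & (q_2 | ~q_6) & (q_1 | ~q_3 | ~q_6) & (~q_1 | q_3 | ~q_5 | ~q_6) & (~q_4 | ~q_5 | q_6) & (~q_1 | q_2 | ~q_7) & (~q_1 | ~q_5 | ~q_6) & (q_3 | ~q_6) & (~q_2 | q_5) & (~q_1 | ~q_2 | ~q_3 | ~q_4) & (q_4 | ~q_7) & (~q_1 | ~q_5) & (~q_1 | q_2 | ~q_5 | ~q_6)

q_1: True, q_2: False, q_3: False, q_4: True, q_5: False, q_6: False, q_7: False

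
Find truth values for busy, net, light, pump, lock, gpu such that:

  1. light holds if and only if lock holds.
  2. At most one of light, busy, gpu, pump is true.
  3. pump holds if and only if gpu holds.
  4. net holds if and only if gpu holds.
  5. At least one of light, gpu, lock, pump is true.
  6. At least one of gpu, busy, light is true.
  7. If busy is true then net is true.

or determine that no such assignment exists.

busy = False, net = False, light = True, pump = False, lock = True, gpu = False

  (1) light=T, lock=T — same ✓
  (2) {light, busy, gpu, pump}: 1 true — at most one ✓
  (3) pump=F, gpu=F — same ✓
  (4) net=F, gpu=F — same ✓
  (5) {light, gpu, lock, pump}: 2 true — at least one ✓
  (6) {gpu, busy, light}: 1 true — at least one ✓
  (7) busy=F ⇒ net: vacuous ✓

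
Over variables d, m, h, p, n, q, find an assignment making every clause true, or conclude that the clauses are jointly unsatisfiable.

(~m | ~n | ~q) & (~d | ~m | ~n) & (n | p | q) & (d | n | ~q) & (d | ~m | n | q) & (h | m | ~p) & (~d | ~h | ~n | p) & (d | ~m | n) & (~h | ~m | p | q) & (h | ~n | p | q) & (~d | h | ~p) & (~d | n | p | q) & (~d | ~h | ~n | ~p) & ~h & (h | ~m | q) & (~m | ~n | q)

d=T; m=F; h=F; p=F; n=T; q=T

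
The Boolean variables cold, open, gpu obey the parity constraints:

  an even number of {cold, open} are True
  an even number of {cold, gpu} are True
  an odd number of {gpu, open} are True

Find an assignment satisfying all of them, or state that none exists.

UNSATISFIABLE

Adding constraints 1, 2, 3 mod 2: every variable appears an even number of times on the left, so the left side is 0.
But the right sides sum to 1 (mod 2). 0 ≠ 1 — the system is inconsistent.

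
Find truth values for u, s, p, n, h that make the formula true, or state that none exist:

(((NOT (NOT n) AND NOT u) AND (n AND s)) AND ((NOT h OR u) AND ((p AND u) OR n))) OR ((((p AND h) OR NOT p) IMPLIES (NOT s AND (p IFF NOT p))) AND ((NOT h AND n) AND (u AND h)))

u=F; s=T; p=T; n=T; h=F

  (((NOT (NOT n) AND NOT u) AND (n AND s)) AND ((NOT h OR u) AND ((p AND u) OR n))) OR ((((p AND h) OR NOT p) IMPLIES (NOT s AND (p IFF NOT p))) AND ((NOT h AND n) AND (u AND h))) = True
    ((NOT (NOT n) AND NOT u) AND (n AND s)) AND ((NOT h OR u) AND ((p AND u) OR n)) = True
      (NOT (NOT n) AND NOT u) AND (n AND s) = True
        NOT (NOT n) AND NOT u = True
          NOT (NOT n) = True
            NOT n = False
          NOT u = True
        n AND s = True
      (NOT h OR u) AND ((p AND u) OR n) = True
        NOT h OR u = True
          NOT h = True
        (p AND u) OR n = True
          p AND u = False
    (((p AND h) OR NOT p) IMPLIES (NOT s AND (p IFF NOT p))) AND ((NOT h AND n) AND (u AND h)) = False
      ((p AND h) OR NOT p) IMPLIES (NOT s AND (p IFF NOT p)) = True
        (p AND h) OR NOT p = False
          p AND h = False
          NOT p = False
        NOT s AND (p IFF NOT p) = False
          NOT s = False
          p IFF NOT p = False
            NOT p = False
      (NOT h AND n) AND (u AND h) = False
        NOT h AND n = True
          NOT h = True
        u AND h = False
The formula evaluates to True.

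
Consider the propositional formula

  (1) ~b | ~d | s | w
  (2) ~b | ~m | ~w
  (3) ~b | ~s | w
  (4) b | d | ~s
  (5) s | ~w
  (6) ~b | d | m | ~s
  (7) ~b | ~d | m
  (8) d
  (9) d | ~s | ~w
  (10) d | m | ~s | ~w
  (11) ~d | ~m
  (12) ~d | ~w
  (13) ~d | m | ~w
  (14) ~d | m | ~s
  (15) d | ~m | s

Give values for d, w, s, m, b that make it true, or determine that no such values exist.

d = True, w = False, s = False, m = False, b = False

Unit clause (d) forces d = True.
In (~d | ~m) only ~m is left, so m = False.
In (~d | ~w) only ~w is left, so w = False.
In (~d | m | ~s) only ~s is left, so s = False.
In (~b | ~d | s | w) only ~b is left, so b = False.
All clauses satisfied.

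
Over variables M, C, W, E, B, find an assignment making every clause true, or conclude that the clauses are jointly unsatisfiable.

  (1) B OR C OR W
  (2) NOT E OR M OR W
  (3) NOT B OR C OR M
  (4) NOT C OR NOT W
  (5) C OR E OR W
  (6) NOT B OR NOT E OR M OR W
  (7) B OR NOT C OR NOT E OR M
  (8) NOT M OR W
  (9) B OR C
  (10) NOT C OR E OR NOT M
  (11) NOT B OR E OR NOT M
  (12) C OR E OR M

M: True, C: False, W: True, E: True, B: True

Set M = True.
  then (NOT M OR W) forces W = True.
  then (NOT C OR NOT W) forces C = False.
  then (B OR C) forces B = True.
  then (NOT B OR E OR NOT M) forces E = True.
All clauses satisfied.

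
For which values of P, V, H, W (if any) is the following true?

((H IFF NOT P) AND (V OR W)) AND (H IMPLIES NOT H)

P = True; V = True; H = False; W = True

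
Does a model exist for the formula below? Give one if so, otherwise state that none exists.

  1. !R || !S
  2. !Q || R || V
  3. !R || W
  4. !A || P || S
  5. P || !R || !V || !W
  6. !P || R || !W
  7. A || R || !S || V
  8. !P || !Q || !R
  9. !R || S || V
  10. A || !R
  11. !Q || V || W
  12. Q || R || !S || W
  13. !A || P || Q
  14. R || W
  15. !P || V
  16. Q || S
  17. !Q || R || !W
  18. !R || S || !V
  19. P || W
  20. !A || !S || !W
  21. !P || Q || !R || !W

Set S = True.
  then (!R || !S) forces R = False.
  then (R || W) forces W = True.
  then (!Q || R || !W) forces Q = False.
  then (!A || !S || !W) forces A = False.
  then (!P || R || !W) forces P = False.
  then (A || R || !S || V) forces V = True.
All clauses satisfied.

S = True; V = True; Q = False; A = False; P = False; W = True; R = False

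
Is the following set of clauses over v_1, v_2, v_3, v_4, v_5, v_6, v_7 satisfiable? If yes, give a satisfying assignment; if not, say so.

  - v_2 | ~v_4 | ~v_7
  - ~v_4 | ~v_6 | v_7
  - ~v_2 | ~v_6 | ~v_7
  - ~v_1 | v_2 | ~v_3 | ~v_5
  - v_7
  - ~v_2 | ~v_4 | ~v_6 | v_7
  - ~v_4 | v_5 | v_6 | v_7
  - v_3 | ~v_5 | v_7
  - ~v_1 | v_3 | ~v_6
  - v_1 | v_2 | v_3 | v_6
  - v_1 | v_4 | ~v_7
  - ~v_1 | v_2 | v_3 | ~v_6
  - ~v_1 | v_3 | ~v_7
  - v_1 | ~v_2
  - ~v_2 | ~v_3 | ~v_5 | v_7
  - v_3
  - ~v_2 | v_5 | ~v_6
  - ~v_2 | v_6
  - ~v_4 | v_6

Unit clause (v_7) forces v_7 = True.
Unit clause (v_3) forces v_3 = True.
Try v_1 = False:
  (v_1 | v_4 | ~v_7) forces v_4 = True.
  (v_2 | ~v_4 | ~v_7) forces v_2 = True.
  clause (v_1 | ~v_2) is falsified — backtrack.
So v_1 = True.
Set v_2 = False.
  then (v_2 | ~v_4 | ~v_7) forces v_4 = False.
  then (~v_1 | v_2 | ~v_3 | ~v_5) forces v_5 = False.
Set v_6 = True.
All clauses satisfied.

v_1 = True, v_2 = False, v_3 = True, v_4 = False, v_5 = False, v_6 = True, v_7 = True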